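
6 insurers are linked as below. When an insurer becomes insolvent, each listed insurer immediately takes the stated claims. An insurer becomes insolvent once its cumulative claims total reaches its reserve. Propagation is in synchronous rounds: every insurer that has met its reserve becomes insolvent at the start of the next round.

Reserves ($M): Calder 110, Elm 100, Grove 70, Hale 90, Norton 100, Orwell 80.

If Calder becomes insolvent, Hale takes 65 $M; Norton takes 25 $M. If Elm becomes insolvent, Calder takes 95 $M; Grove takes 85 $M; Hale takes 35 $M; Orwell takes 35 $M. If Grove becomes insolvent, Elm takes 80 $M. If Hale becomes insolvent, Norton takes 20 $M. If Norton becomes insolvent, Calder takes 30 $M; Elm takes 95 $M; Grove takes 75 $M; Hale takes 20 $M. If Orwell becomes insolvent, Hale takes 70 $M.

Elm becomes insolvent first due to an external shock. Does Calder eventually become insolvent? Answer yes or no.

Round 1 — Elm becomes insolvent (initial).
  Calder: +95 → 95 < 110
  Grove: +85 → 85 ≥ 70
  Hale: +35 → 35 < 90
  Orwell: +35 → 35 < 80
Round 2 — Grove becomes insolvent.
No further insolvencies.

no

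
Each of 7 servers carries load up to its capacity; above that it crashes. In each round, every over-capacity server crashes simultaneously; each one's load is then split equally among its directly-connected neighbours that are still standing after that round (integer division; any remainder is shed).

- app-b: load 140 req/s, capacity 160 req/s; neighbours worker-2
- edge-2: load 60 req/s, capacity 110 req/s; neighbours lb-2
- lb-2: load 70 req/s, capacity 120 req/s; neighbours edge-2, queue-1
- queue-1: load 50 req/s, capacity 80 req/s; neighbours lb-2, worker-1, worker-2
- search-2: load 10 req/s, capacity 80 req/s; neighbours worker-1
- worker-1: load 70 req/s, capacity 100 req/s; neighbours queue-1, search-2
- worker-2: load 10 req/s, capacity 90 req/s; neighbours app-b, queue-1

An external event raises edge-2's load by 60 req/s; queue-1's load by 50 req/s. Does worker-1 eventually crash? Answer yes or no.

Round 1 — edge-2 at 120 > 110; queue-1 at 100 > 80. edge-2, queue-1 crash.
  edge-2 sheds 120 req/s to lb-2: 120 each.
    lb-2: 70+120 = 190 > 120
  queue-1 sheds 100 req/s to lb-2, worker-1, worker-2: 33 each (1 lost).
    lb-2: 190+33 = 223 > 120
    worker-1: 70+33 = 103 > 100
    worker-2: 10+33 = 43 ≤ 90
Round 2 — lb-2, worker-1 crash.
  lb-2 sheds 223 req/s: no online neighbours, lost.
  worker-1 sheds 103 req/s to search-2: 103 each.
    search-2: 10+103 = 113 > 80
Round 3 — search-2 crashes.
  search-2 sheds 113 req/s: no online neighbours, lost.
No further crashes.

yes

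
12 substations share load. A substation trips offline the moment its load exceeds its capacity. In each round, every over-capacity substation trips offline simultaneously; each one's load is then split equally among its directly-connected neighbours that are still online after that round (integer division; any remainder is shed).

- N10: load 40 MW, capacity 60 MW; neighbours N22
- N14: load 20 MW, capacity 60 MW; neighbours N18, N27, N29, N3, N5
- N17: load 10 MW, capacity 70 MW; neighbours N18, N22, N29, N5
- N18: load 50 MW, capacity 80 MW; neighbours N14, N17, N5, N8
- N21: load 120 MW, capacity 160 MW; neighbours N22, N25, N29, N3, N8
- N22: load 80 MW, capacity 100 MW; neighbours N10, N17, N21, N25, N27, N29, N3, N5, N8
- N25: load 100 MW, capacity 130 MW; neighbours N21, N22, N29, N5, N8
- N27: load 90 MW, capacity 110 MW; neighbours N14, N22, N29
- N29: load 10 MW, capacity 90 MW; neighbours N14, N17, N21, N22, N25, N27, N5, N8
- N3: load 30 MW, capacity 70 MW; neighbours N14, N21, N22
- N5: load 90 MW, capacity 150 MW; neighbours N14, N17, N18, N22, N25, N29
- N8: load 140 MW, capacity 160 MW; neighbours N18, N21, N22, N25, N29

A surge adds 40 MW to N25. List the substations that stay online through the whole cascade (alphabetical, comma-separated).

N10

Round 1 — N25 at 140 > 130. N25 trips offline.
  N25 sheds 140 MW to N21, N22, N29, N5, N8: 28 each.
    N21: 120+28 = 148 ≤ 160
    N22: 80+28 = 108 > 100
    N29: 10+28 = 38 ≤ 90
    N5: 90+28 = 118 ≤ 150
    N8: 140+28 = 168 > 160
Round 2 — N22, N8 trip offline.
  N22 sheds 108 MW to N10, N17, N21, N27, N29, N3, N5: 15 each (3 lost).
    N10: 40+15 = 55 ≤ 60
    N17: 10+15 = 25 ≤ 70
    N21: 148+15 = 163 > 160
    N27: 90+15 = 105 ≤ 110
    N29: 38+15 = 53 ≤ 90
    N3: 30+15 = 45 ≤ 70
    N5: 118+15 = 133 ≤ 150
  N8 sheds 168 MW to N18, N21, N29: 56 each.
    N18: 50+56 = 106 > 80
    N21: 163+56 = 219 > 160
    N29: 53+56 = 109 > 90
Round 3 — N18, N21, N29 trip offline.
  N18 sheds 106 MW to N14, N17, N5: 35 each (1 lost).
    N14: 20+35 = 55 ≤ 60
    N17: 25+35 = 60 ≤ 70
    N5: 133+35 = 168 > 150
  N21 sheds 219 MW to N3: 219 each.
    N3: 45+219 = 264 > 70
  N29 sheds 109 MW to N14, N17, N27, N5: 27 each (1 lost).
    N14: 55+27 = 82 > 60
    N17: 60+27 = 87 > 70
    N27: 105+27 = 132 > 110
    N5: 168+27 = 195 > 150
Round 4 — N14, N17, N27, N3, N5 trip offline.
  N14 sheds 82 MW: no online neighbours, lost.
  N17 sheds 87 MW: no online neighbours, lost.
  N27 sheds 132 MW: no online neighbours, lost.
  N3 sheds 264 MW: no online neighbours, lost.
  N5 sheds 195 MW: no online neighbours, lost.
No further trips.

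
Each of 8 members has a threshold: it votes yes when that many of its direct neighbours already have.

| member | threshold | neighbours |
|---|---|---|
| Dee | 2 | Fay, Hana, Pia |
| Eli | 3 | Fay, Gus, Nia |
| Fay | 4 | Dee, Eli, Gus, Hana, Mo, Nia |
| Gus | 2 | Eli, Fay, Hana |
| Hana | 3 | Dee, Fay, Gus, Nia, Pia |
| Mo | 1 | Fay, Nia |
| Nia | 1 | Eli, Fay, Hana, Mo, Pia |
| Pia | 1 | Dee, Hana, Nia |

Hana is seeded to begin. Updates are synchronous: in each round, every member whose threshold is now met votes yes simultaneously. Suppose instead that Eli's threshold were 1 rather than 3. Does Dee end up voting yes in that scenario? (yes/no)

With Eli's threshold at 1:
Round 1 — Hana votes yes (initial).
Round 2 — checking thresholds:
  Dee: 1 of 3 neighbours < 2, holds.
  Fay: 1 of 6 neighbours < 4, holds.
  Gus: 1 of 3 neighbours < 2, holds.
  Nia: 1 of 5 neighbours ≥ 1, votes yes.
  Pia: 1 of 3 neighbours ≥ 1, votes yes.
Round 3 — checking thresholds:
  Dee: 2 of 3 neighbours ≥ 2, votes yes.
  Eli: 1 of 3 neighbours ≥ 1, votes yes.
  Fay: 2 of 6 neighbours < 4, holds.
  Gus: 1 of 3 neighbours < 2, holds.
  Mo: 1 of 2 neighbours ≥ 1, votes yes.
Round 4 — checking thresholds:
  Fay: 5 of 6 neighbours ≥ 4, votes yes.
  Gus: 2 of 3 neighbours ≥ 2, votes yes.
Round 5 — no new yes votes; cascade stops.

yes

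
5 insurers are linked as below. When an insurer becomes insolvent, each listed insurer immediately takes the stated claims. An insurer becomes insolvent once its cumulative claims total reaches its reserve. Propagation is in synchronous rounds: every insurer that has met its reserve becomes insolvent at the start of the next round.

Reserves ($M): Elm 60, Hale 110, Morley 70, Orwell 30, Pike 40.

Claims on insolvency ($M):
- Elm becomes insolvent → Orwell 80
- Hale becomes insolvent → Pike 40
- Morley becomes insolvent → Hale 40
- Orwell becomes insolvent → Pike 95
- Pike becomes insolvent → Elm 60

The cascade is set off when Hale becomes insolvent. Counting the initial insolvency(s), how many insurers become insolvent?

4

Round 1 — Hale becomes insolvent (initial).
  Pike: +40 → 40 ≥ 40
Round 2 — Pike becomes insolvent.
  Elm: +60 → 60 ≥ 60
Round 3 — Elm becomes insolvent.
  Orwell: +80 → 80 ≥ 30
Round 4 — Orwell becomes insolvent.
No further insolvencies.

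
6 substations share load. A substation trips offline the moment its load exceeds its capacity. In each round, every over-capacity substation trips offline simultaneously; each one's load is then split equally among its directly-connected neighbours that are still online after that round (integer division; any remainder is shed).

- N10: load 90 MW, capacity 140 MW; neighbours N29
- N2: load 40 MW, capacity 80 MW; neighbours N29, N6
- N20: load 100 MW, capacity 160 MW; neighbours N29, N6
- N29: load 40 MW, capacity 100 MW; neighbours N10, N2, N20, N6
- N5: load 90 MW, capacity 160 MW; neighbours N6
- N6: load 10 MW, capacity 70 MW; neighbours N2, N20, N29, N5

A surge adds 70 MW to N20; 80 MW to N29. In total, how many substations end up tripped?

5

Round 1 — N20 at 170 > 160; N29 at 120 > 100. N20, N29 trip offline.
  N20 sheds 170 MW to N6: 170 each.
    N6: 10+170 = 180 > 70
  N29 sheds 120 MW to N10, N2, N6: 40 each.
    N10: 90+40 = 130 ≤ 140
    N2: 40+40 = 80 ≤ 80
    N6: 180+40 = 220 > 70
Round 2 — N6 trips offline.
  N6 sheds 220 MW to N2, N5: 110 each.
    N2: 80+110 = 190 > 80
    N5: 90+110 = 200 > 160
Round 3 — N2, N5 trip offline.
  N2 sheds 190 MW: no online neighbours, lost.
  N5 sheds 200 MW: no online neighbours, lost.
No further trips.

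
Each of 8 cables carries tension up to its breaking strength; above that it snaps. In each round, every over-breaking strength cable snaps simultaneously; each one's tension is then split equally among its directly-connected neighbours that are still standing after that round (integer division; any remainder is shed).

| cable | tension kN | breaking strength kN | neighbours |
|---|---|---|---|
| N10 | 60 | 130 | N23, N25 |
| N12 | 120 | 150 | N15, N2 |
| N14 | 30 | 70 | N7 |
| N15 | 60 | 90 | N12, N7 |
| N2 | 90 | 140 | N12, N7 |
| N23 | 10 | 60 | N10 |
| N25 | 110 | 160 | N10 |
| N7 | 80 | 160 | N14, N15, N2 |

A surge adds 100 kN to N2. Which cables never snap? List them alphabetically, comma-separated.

Round 1 — N2 at 190 > 140. N2 snaps.
  N2 sheds 190 kN to N12, N7: 95 each.
    N12: 120+95 = 215 > 150
    N7: 80+95 = 175 > 160
Round 2 — N12, N7 snap.
  N12 sheds 215 kN to N15: 215 each.
    N15: 60+215 = 275 > 90
  N7 sheds 175 kN to N14, N15: 87 each (1 lost).
    N14: 30+87 = 117 > 70
    N15: 275+87 = 362 > 90
Round 3 — N14, N15 snap.
  N14 sheds 117 kN: no online neighbours, lost.
  N15 sheds 362 kN: no online neighbours, lost.
No further breaks.

N10, N23, N25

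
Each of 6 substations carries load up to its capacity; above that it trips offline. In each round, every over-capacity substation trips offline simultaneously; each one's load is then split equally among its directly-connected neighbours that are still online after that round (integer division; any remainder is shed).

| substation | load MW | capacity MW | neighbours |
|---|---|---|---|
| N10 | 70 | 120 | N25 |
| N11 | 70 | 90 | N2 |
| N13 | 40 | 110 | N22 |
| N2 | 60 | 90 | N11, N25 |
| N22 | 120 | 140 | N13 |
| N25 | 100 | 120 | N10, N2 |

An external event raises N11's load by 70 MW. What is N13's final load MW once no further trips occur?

Round 1 — N11 at 140 > 90. N11 trips offline.
  N11 sheds 140 MW to N2: 140 each.
    N2: 60+140 = 200 > 90
Round 2 — N2 trips offline.
  N2 sheds 200 MW to N25: 200 each.
    N25: 100+200 = 300 > 120
Round 3 — N25 trips offline.
  N25 sheds 300 MW to N10: 300 each.
    N10: 70+300 = 370 > 120
Round 4 — N10 trips offline.
  N10 sheds 370 MW: no online neighbours, lost.
No further trips.

40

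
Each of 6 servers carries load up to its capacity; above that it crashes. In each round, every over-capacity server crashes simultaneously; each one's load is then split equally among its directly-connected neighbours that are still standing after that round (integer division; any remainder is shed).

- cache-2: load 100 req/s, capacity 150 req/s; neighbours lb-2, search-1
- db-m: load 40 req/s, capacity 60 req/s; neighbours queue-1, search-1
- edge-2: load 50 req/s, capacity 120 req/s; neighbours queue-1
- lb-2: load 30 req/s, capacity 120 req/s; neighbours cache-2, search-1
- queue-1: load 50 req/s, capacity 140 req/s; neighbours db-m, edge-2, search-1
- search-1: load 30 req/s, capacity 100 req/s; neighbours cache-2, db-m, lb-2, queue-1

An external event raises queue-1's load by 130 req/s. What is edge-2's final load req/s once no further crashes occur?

Round 1 — queue-1 at 180 > 140. queue-1 crashes.
  queue-1 sheds 180 req/s to db-m, edge-2, search-1: 60 each.
    db-m: 40+60 = 100 > 60
    edge-2: 50+60 = 110 ≤ 120
    search-1: 30+60 = 90 ≤ 100
Round 2 — db-m crashes.
  db-m sheds 100 req/s to search-1: 100 each.
    search-1: 90+100 = 190 > 100
Round 3 — search-1 crashes.
  search-1 sheds 190 req/s to cache-2, lb-2: 95 each.
    cache-2: 100+95 = 195 > 150
    lb-2: 30+95 = 125 > 120
Round 4 — cache-2, lb-2 crash.
  cache-2 sheds 195 req/s: no online neighbours, lost.
  lb-2 sheds 125 req/s: no online neighbours, lost.
No further crashes.

110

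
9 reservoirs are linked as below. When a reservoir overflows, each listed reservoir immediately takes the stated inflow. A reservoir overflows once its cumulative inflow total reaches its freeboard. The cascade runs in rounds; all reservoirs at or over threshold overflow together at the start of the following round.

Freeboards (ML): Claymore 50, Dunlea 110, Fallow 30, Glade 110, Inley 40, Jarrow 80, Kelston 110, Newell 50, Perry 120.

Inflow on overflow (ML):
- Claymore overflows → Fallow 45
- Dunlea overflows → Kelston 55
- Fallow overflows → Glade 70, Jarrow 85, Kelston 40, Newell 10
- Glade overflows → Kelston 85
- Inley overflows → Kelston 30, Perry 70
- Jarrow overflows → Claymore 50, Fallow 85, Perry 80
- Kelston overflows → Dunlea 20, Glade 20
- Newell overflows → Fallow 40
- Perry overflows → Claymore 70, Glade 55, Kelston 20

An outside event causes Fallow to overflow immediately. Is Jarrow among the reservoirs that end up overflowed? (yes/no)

yes

Round 1 — Fallow overflows (initial).
  Glade: +70 → 70 < 110
  Jarrow: +85 → 85 ≥ 80
  Kelston: +40 → 40 < 110
  Newell: +10 → 10 < 50
Round 2 — Jarrow overflows.
  Claymore: +50 → 50 ≥ 50
  Perry: +80 → 80 < 120
Round 3 — Claymore overflows.
No further overflows.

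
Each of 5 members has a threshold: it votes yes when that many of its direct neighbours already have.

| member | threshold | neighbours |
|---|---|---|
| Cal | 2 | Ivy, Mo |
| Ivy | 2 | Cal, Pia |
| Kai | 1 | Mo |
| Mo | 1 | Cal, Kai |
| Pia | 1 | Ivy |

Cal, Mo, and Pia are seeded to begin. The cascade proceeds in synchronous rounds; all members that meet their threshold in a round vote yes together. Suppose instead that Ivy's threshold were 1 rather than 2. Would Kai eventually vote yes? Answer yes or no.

yes

With Ivy's threshold at 1:
Round 1 — Cal, Mo, Pia vote yes (initial).
Round 2 — checking thresholds:
  Ivy: 2 of 2 neighbours ≥ 1, votes yes.
  Kai: 1 of 1 neighbours ≥ 1, votes yes.
Round 3 — no new yes votes; cascade stops.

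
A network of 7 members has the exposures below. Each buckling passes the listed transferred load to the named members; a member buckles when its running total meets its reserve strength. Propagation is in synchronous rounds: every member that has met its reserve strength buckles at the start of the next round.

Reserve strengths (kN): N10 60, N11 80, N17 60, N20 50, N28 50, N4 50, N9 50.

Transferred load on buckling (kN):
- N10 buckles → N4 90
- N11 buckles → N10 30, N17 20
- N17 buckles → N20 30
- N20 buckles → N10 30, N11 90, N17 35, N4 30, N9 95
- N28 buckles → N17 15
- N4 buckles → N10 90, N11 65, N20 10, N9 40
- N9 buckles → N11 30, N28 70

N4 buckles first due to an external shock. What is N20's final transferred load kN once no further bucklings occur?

10

Round 1 — N4 buckles (initial).
  N10: +90 → 90 ≥ 60
  N11: +65 → 65 < 80
  N20: +10 → 10 < 50
  N9: +40 → 40 < 50
Round 2 — N10 buckles.
No further bucklings.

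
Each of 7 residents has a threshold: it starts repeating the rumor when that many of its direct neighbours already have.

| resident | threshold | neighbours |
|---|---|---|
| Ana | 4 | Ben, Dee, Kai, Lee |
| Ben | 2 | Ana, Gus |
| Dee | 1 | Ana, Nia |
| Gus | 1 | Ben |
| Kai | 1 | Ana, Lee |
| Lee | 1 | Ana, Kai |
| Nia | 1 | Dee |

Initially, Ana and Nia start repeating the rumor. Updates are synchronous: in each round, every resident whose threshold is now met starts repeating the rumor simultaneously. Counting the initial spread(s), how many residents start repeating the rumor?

Round 1 — Ana, Nia start repeating the rumor (initial).
Round 2 — checking thresholds:
  Ben: 1 of 2 neighbours < 2, holds.
  Dee: 2 of 2 neighbours ≥ 1, starts repeating the rumor.
  Kai: 1 of 2 neighbours ≥ 1, starts repeating the rumor.
  Lee: 1 of 2 neighbours ≥ 1, starts repeating the rumor.
Round 3 — no new spreads; cascade stops.

5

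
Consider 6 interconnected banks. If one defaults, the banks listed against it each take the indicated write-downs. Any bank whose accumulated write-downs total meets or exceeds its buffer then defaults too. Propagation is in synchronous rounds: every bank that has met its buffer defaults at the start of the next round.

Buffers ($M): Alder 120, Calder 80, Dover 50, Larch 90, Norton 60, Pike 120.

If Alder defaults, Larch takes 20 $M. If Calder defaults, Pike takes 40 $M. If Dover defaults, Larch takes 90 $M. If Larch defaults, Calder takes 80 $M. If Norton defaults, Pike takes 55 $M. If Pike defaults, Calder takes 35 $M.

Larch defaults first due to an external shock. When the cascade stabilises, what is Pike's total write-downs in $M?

Round 1 — Larch defaults (initial).
  Calder: +80 → 80 ≥ 80
Round 2 — Calder defaults.
  Pike: +40 → 40 < 120
No further defaults.

40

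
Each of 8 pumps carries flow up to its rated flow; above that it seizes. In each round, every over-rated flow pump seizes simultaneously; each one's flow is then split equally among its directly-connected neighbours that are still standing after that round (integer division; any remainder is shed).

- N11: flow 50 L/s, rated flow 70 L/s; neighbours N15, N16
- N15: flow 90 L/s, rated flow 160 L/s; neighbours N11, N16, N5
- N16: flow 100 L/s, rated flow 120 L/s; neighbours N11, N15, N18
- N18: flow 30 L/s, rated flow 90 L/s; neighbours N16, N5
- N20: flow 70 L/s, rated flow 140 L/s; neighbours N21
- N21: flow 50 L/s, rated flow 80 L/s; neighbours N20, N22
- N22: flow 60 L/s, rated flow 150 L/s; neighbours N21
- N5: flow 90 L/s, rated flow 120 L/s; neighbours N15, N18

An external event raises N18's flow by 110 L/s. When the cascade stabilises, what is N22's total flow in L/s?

60

Round 1 — N18 at 140 > 90. N18 seizes.
  N18 sheds 140 L/s to N16, N5: 70 each.
    N16: 100+70 = 170 > 120
    N5: 90+70 = 160 > 120
Round 2 — N16, N5 seize.
  N16 sheds 170 L/s to N11, N15: 85 each.
    N11: 50+85 = 135 > 70
    N15: 90+85 = 175 > 160
  N5 sheds 160 L/s to N15: 160 each.
    N15: 175+160 = 335 > 160
Round 3 — N11, N15 seize.
  N11 sheds 135 L/s: no online neighbours, lost.
  N15 sheds 335 L/s: no online neighbours, lost.
No further seizures.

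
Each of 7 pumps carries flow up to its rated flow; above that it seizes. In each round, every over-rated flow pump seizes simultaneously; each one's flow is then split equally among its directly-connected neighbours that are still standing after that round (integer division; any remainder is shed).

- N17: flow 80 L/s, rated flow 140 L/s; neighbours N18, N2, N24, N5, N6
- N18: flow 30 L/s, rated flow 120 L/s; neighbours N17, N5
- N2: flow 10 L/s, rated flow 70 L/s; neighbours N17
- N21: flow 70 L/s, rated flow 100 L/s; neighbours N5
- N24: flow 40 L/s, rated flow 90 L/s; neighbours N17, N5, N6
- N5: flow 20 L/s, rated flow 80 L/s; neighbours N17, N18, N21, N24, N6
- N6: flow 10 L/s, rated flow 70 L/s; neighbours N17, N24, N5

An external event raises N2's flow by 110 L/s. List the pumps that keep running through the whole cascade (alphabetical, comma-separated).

Round 1 — N2 at 120 > 70. N2 seizes.
  N2 sheds 120 L/s to N17: 120 each.
    N17: 80+120 = 200 > 140
Round 2 — N17 seizes.
  N17 sheds 200 L/s to N18, N24, N5, N6: 50 each.
    N18: 30+50 = 80 ≤ 120
    N24: 40+50 = 90 ≤ 90
    N5: 20+50 = 70 ≤ 80
    N6: 10+50 = 60 ≤ 70
No further seizures.

N18, N21, N24, N5, N6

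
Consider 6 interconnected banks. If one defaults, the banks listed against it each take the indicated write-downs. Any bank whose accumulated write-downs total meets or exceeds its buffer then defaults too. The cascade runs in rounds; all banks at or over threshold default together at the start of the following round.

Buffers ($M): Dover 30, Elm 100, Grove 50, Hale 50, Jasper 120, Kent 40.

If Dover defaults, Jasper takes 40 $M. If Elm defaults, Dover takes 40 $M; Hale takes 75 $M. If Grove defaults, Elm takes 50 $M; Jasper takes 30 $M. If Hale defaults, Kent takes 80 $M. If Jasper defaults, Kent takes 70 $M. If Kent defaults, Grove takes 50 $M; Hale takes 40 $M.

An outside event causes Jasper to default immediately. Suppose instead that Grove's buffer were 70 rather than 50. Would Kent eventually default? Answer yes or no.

yes

With Grove's buffer at 70:
Round 1 — Jasper defaults (initial).
  Kent: +70 → 70 ≥ 40
Round 2 — Kent defaults.
  Grove: +50 → 50 < 70
  Hale: +40 → 40 < 50
No further defaults.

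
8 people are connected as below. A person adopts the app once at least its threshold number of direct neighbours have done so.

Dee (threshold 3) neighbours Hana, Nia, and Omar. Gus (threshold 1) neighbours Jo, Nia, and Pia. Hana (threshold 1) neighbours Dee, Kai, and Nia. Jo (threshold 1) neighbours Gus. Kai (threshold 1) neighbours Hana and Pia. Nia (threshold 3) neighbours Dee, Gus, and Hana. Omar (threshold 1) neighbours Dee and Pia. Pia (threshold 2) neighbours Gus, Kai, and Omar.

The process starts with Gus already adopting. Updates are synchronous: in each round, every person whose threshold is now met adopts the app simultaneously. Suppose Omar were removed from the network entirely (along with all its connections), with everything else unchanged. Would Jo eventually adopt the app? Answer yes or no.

With Omar removed:
Round 1 — Gus adopts the app (initial).
Round 2 — checking thresholds:
  Jo: 1 of 1 neighbours ≥ 1, adopts the app.
  Nia: 1 of 3 neighbours < 3, holds.
  Pia: 1 of 2 neighbours < 2, holds.
Round 3 — no new adoptions; cascade stops.

yes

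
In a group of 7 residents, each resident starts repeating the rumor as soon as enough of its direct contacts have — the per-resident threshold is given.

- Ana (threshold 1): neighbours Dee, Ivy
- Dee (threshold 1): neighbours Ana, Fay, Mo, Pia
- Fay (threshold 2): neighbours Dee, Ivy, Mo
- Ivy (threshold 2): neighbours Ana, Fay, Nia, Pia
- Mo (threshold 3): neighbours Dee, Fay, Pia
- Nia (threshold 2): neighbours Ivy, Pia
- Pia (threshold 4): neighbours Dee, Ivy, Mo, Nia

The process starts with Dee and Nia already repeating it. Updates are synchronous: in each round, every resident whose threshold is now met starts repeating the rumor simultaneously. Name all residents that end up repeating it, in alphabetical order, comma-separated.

Round 1 — Dee, Nia start repeating the rumor (initial).
Round 2 — checking thresholds:
  Ana: 1 of 2 neighbours ≥ 1, starts repeating the rumor.
  Fay: 1 of 3 neighbours < 2, not yet.
  Ivy: 1 of 4 neighbours < 2, not yet.
  Mo: 1 of 3 neighbours < 3, not yet.
  Pia: 2 of 4 neighbours < 4, not yet.
Round 3 — checking thresholds:
  Fay: 1 of 3 neighbours < 2, not yet.
  Ivy: 2 of 4 neighbours ≥ 2, starts repeating the rumor.
  Mo: 1 of 3 neighbours < 3, not yet.
  Pia: 2 of 4 neighbours < 4, not yet.
Round 4 — checking thresholds:
  Fay: 2 of 3 neighbours ≥ 2, starts repeating the rumor.
  Mo: 1 of 3 neighbours < 3, not yet.
  Pia: 3 of 4 neighbours < 4, not yet.
Round 5 — no new spreads; cascade stops.

Ana, Dee, Fay, Ivy, Nia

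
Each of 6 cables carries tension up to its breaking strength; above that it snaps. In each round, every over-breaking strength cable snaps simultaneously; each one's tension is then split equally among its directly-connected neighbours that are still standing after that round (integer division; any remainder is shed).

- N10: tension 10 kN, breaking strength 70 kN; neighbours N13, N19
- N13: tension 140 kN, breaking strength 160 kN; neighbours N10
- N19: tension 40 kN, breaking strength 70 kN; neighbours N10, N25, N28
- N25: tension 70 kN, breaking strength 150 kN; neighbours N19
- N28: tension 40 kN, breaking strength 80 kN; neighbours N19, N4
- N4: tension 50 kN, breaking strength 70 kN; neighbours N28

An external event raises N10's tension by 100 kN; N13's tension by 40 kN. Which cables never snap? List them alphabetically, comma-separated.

Round 1 — N10 at 110 > 70; N13 at 180 > 160. N10, N13 snap.
  N10 sheds 110 kN to N19: 110 each.
    N19: 40+110 = 150 > 70
  N13 sheds 180 kN: no online neighbours, lost.
Round 2 — N19 snaps.
  N19 sheds 150 kN to N25, N28: 75 each.
    N25: 70+75 = 145 ≤ 150
    N28: 40+75 = 115 > 80
Round 3 — N28 snaps.
  N28 sheds 115 kN to N4: 115 each.
    N4: 50+115 = 165 > 70
Round 4 — N4 snaps.
  N4 sheds 165 kN: no online neighbours, lost.
No further breaks.

N25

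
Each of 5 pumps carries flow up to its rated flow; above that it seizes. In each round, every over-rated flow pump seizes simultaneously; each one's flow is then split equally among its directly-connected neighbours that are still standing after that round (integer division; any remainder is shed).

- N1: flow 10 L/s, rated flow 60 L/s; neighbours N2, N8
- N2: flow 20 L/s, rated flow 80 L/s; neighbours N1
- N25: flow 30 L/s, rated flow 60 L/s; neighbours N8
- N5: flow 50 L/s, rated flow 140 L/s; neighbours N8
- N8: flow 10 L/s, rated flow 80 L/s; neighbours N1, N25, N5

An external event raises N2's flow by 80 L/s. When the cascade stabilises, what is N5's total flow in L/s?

110

Round 1 — N2 at 100 > 80. N2 seizes.
  N2 sheds 100 L/s to N1: 100 each.
    N1: 10+100 = 110 > 60
Round 2 — N1 seizes.
  N1 sheds 110 L/s to N8: 110 each.
    N8: 10+110 = 120 > 80
Round 3 — N8 seizes.
  N8 sheds 120 L/s to N25, N5: 60 each.
    N25: 30+60 = 90 > 60
    N5: 50+60 = 110 ≤ 140
Round 4 — N25 seizes.
  N25 sheds 90 L/s: no online neighbours, lost.
No further seizures.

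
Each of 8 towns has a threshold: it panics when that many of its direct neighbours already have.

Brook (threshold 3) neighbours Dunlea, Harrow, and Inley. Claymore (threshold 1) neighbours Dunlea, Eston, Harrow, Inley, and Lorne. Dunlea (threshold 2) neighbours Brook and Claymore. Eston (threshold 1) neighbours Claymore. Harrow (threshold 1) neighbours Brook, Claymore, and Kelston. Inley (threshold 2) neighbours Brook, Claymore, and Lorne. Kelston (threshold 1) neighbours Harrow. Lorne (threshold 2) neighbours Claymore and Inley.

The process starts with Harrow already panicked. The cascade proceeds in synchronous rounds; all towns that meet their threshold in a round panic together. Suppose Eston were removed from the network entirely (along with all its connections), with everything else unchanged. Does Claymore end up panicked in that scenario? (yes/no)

yes

With Eston removed:
Round 1 — Harrow panics (initial).
Round 2 — checking thresholds:
  Brook: 1 of 3 neighbours < 3, not yet.
  Claymore: 1 of 4 neighbours ≥ 1, panics.
  Kelston: 1 of 1 neighbours ≥ 1, panics.
Round 3 — no new panics; cascade stops.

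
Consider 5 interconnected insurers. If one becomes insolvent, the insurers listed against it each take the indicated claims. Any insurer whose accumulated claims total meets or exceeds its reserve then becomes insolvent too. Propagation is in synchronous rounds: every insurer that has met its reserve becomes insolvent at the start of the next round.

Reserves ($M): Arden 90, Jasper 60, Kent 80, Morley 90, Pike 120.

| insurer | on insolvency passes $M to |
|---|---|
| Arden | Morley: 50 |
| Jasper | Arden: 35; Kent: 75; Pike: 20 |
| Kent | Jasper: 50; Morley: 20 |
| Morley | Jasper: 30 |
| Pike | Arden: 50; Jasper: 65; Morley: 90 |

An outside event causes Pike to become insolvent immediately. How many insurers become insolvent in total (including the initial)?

Round 1 — Pike becomes insolvent (initial).
  Arden: +50 → 50 < 90
  Jasper: +65 → 65 ≥ 60
  Morley: +90 → 90 ≥ 90
Round 2 — Jasper, Morley become insolvent.
  Arden: +35 → 85 < 90
  Kent: +75 → 75 < 80
No further insolvencies.

3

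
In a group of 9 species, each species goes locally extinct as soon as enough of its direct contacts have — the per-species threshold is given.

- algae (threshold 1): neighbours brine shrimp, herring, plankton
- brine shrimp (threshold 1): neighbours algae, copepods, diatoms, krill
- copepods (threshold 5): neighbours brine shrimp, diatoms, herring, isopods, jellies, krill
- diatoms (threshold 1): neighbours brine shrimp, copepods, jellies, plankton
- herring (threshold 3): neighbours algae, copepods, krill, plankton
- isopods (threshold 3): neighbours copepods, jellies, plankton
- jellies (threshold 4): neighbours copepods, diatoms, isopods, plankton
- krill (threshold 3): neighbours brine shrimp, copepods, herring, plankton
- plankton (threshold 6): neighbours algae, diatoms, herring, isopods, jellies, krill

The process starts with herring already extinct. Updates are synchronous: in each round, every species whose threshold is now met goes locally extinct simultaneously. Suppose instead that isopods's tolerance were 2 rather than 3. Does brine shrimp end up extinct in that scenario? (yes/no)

yes

With isopods's tolerance at 2:
Round 1 — herring goes locally extinct (initial).
Round 2 — checking thresholds:
  algae: 1 of 3 neighbours ≥ 1, goes locally extinct.
  copepods: 1 of 6 neighbours < 5, below threshold.
  krill: 1 of 4 neighbours < 3, below threshold.
  plankton: 1 of 6 neighbours < 6, below threshold.
Round 3 — checking thresholds:
  brine shrimp: 1 of 4 neighbours ≥ 1, goes locally extinct.
  copepods: 1 of 6 neighbours < 5, below threshold.
  krill: 1 of 4 neighbours < 3, below threshold.
  plankton: 2 of 6 neighbours < 6, below threshold.
Round 4 — checking thresholds:
  copepods: 2 of 6 neighbours < 5, below threshold.
  diatoms: 1 of 4 neighbours ≥ 1, goes locally extinct.
  krill: 2 of 4 neighbours < 3, below threshold.
  plankton: 2 of 6 neighbours < 6, below threshold.
Round 5 — no new extinctions; cascade stops.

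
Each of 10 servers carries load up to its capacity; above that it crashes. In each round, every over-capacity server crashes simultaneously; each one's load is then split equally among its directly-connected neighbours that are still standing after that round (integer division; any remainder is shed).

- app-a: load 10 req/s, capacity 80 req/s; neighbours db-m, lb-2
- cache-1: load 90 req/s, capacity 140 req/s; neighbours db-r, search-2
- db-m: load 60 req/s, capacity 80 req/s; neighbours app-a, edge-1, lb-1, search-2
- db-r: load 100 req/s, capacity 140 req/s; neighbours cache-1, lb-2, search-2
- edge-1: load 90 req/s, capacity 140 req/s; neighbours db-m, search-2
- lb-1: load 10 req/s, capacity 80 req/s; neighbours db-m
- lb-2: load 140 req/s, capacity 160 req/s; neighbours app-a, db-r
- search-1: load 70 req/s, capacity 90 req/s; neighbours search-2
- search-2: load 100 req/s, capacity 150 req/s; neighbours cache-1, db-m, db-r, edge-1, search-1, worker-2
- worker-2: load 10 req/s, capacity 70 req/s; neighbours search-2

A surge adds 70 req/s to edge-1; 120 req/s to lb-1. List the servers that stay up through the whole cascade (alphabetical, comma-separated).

worker-2

Round 1 — edge-1 at 160 > 140; lb-1 at 130 > 80. edge-1, lb-1 crash.
  edge-1 sheds 160 req/s to db-m, search-2: 80 each.
    db-m: 60+80 = 140 > 80
    search-2: 100+80 = 180 > 150
  lb-1 sheds 130 req/s to db-m: 130 each.
    db-m: 140+130 = 270 > 80
Round 2 — db-m, search-2 crash.
  db-m sheds 270 req/s to app-a: 270 each.
    app-a: 10+270 = 280 > 80
  search-2 sheds 180 req/s to cache-1, db-r, search-1, worker-2: 45 each.
    cache-1: 90+45 = 135 ≤ 140
    db-r: 100+45 = 145 > 140
    search-1: 70+45 = 115 > 90
    worker-2: 10+45 = 55 ≤ 70
Round 3 — app-a, db-r, search-1 crash.
  app-a sheds 280 req/s to lb-2: 280 each.
    lb-2: 140+280 = 420 > 160
  db-r sheds 145 req/s to cache-1, lb-2: 72 each (1 lost).
    cache-1: 135+72 = 207 > 140
    lb-2: 420+72 = 492 > 160
  search-1 sheds 115 req/s: no online neighbours, lost.
Round 4 — cache-1, lb-2 crash.
  cache-1 sheds 207 req/s: no online neighbours, lost.
  lb-2 sheds 492 req/s: no online neighbours, lost.
No further crashes.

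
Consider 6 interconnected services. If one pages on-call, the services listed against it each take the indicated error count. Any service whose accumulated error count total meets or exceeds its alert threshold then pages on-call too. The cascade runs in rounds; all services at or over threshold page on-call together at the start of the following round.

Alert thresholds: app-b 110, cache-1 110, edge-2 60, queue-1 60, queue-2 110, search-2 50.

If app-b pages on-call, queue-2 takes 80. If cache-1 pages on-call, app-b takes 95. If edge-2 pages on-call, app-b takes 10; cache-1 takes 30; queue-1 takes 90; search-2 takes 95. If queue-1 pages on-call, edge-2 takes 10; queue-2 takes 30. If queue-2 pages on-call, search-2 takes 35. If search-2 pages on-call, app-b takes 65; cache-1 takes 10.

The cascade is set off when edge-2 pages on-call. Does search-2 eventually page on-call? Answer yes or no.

Round 1 — edge-2 pages on-call (initial).
  app-b: +10 → 10 < 110
  cache-1: +30 → 30 < 110
  queue-1: +90 → 90 ≥ 60
  search-2: +95 → 95 ≥ 50
Round 2 — queue-1, search-2 page on-call.
  app-b: +65 → 75 < 110
  cache-1: +10 → 40 < 110
  queue-2: +30 → 30 < 110
No further pages.

yes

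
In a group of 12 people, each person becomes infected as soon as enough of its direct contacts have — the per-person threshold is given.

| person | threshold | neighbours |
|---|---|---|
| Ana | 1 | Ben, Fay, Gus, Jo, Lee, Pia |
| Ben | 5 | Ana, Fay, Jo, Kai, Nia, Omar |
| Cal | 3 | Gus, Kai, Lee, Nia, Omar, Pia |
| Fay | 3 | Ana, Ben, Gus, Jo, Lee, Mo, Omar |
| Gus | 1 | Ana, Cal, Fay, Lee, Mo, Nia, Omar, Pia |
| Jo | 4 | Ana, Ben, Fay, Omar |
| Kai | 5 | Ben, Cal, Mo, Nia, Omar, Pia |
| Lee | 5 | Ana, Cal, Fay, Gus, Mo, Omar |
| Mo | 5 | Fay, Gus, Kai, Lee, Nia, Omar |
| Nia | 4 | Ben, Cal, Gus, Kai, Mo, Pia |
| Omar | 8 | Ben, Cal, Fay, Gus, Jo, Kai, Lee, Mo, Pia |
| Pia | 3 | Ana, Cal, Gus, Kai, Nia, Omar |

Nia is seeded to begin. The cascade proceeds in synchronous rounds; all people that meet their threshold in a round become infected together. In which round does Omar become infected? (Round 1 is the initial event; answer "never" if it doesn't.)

never

Round 1 — Nia becomes infected (initial).
Round 2 — checking thresholds:
  Ben: 1 of 6 neighbours < 5, not yet.
  Cal: 1 of 6 neighbours < 3, not yet.
  Gus: 1 of 8 neighbours ≥ 1, becomes infected.
  Kai: 1 of 6 neighbours < 5, not yet.
  Mo: 1 of 6 neighbours < 5, not yet.
  Pia: 1 of 6 neighbours < 3, not yet.
Round 3 — checking thresholds:
  Ana: 1 of 6 neighbours ≥ 1, becomes infected.
  Ben: 1 of 6 neighbours < 5, not yet.
  Cal: 2 of 6 neighbours < 3, not yet.
  Fay: 1 of 7 neighbours < 3, not yet.
  Kai: 1 of 6 neighbours < 5, not yet.
  Lee: 1 of 6 neighbours < 5, not yet.
  Mo: 2 of 6 neighbours < 5, not yet.
  Omar: 1 of 9 neighbours < 8, not yet.
  Pia: 2 of 6 neighbours < 3, not yet.
Round 4 — checking thresholds:
  Ben: 2 of 6 neighbours < 5, not yet.
  Cal: 2 of 6 neighbours < 3, not yet.
  Fay: 2 of 7 neighbours < 3, not yet.
  Jo: 1 of 4 neighbours < 4, not yet.
  Kai: 1 of 6 neighbours < 5, not yet.
  Lee: 2 of 6 neighbours < 5, not yet.
  Mo: 2 of 6 neighbours < 5, not yet.
  Omar: 1 of 9 neighbours < 8, not yet.
  Pia: 3 of 6 neighbours ≥ 3, becomes infected.
Round 5 — checking thresholds:
  Ben: 2 of 6 neighbours < 5, not yet.
  Cal: 3 of 6 neighbours ≥ 3, becomes infected.
  Fay: 2 of 7 neighbours < 3, not yet.
  Jo: 1 of 4 neighbours < 4, not yet.
  Kai: 2 of 6 neighbours < 5, not yet.
  Lee: 2 of 6 neighbours < 5, not yet.
  Mo: 2 of 6 neighbours < 5, not yet.
  Omar: 2 of 9 neighbours < 8, not yet.
Round 6 — no new infections; cascade stops.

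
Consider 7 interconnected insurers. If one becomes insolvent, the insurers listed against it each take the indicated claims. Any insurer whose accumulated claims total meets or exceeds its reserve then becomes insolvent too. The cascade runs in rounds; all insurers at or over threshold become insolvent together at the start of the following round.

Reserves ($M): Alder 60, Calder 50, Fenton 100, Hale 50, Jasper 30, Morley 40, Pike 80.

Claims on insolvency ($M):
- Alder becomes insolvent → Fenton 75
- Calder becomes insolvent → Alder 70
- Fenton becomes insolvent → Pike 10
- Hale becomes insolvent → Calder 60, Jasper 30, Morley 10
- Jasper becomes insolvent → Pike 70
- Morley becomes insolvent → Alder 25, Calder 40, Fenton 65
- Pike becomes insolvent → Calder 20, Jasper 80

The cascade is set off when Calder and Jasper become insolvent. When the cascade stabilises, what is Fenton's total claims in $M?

75

Round 1 — Calder, Jasper become insolvent (initial).
  Alder: +70 → 70 ≥ 60
  Pike: +70 → 70 < 80
Round 2 — Alder becomes insolvent.
  Fenton: +75 → 75 < 100
No further insolvencies.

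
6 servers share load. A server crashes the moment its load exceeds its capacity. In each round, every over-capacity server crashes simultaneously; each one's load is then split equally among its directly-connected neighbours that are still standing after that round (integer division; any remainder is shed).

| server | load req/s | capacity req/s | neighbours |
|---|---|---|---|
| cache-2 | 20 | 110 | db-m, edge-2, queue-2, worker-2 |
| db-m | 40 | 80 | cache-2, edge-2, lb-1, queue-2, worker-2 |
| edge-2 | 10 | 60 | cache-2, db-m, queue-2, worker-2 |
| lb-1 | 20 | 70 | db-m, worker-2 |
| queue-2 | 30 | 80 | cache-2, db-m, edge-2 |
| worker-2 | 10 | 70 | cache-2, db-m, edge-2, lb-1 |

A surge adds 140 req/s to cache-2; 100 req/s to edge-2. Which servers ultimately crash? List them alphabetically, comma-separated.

Round 1 — cache-2 at 160 > 110; edge-2 at 110 > 60. cache-2, edge-2 crash.
  cache-2 sheds 160 req/s to db-m, queue-2, worker-2: 53 each (1 lost).
    db-m: 40+53 = 93 > 80
    queue-2: 30+53 = 83 > 80
    worker-2: 10+53 = 63 ≤ 70
  edge-2 sheds 110 req/s to db-m, queue-2, worker-2: 36 each (2 lost).
    db-m: 93+36 = 129 > 80
    queue-2: 83+36 = 119 > 80
    worker-2: 63+36 = 99 > 70
Round 2 — db-m, queue-2, worker-2 crash.
  db-m sheds 129 req/s to lb-1: 129 each.
    lb-1: 20+129 = 149 > 70
  queue-2 sheds 119 req/s: no online neighbours, lost.
  worker-2 sheds 99 req/s to lb-1: 99 each.
    lb-1: 149+99 = 248 > 70
Round 3 — lb-1 crashes.
  lb-1 sheds 248 req/s: no online neighbours, lost.
No further crashes.

cache-2, db-m, edge-2, lb-1, queue-2, worker-2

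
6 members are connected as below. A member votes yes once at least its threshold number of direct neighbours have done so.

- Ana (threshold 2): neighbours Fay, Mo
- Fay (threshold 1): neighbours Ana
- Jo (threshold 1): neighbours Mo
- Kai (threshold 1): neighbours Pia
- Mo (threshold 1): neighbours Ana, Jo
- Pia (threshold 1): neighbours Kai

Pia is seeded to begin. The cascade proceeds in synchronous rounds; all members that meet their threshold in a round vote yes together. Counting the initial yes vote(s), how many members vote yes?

2

Round 1 — Pia votes yes (initial).
Round 2 — checking thresholds:
  Kai: 1 of 1 neighbours ≥ 1, votes yes.
Round 3 — no new yes votes; cascade stops.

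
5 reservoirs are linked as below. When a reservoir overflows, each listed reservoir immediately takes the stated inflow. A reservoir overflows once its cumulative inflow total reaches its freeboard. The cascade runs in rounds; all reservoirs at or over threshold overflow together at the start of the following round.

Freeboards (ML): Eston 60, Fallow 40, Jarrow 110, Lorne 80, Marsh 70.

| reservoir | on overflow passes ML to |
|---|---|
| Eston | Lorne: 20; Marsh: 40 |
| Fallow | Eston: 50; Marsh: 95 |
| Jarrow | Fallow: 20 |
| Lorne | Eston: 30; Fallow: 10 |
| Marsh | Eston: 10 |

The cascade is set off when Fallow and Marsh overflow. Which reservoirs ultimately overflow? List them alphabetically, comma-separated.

Round 1 — Fallow, Marsh overflow (initial).
  Eston: +50+10 → 60 ≥ 60
Round 2 — Eston overflows.
  Lorne: +20 → 20 < 80
No further overflows.

Eston, Fallow, Marsh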